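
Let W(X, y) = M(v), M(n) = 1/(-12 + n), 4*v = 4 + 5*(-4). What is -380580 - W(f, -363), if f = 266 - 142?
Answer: -6089279/16 ≈ -3.8058e+5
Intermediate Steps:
f = 124
v = -4 (v = (4 + 5*(-4))/4 = (4 - 20)/4 = (1/4)*(-16) = -4)
W(X, y) = -1/16 (W(X, y) = 1/(-12 - 4) = 1/(-16) = -1/16)
-380580 - W(f, -363) = -380580 - 1*(-1/16) = -380580 + 1/16 = -6089279/16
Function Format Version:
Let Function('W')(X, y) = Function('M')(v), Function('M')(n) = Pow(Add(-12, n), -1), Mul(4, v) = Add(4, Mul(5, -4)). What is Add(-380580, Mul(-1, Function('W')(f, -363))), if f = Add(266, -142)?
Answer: Rational(-6089279, 16) ≈ -3.8058e+5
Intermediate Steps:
f = 124
v = -4 (v = Mul(Rational(1, 4), Add(4, Mul(5, -4))) = Mul(Rational(1, 4), Add(4, -20)) = Mul(Rational(1, 4), -16) = -4)
Function('W')(X, y) = Rational(-1, 16) (Function('W')(X, y) = Pow(Add(-12, -4), -1) = Pow(-16, -1) = Rational(-1, 16))
Add(-380580, Mul(-1, Function('W')(f, -363))) = Add(-380580, Mul(-1, Rational(-1, 16))) = Add(-380580, Rational(1, 16)) = Rational(-6089279, 16)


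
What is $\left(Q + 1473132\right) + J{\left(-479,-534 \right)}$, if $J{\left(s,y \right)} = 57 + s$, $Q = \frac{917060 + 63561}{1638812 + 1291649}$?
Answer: $\frac{4315720199931}{2930461} \approx 1.4727 \cdot 10^{6}$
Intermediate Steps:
$Q = \frac{980621}{2930461} \approx 0.33463$
$\left(Q + 1473132\right) + J{\left(-479,-534 \right)} = \left(\frac{980621}{2930461} + 1473132\right) + \left(57 - 479\right) = \frac{4316956854473}{2930461} - 422 = \frac{4315720199931}{2930461}$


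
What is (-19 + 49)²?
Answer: 900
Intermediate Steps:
(-19 + 49)² = 30² = 900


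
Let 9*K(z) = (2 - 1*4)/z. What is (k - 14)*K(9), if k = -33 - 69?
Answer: 232/81 ≈ 2.8642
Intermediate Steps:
k = -102
K(z) = -2/(9*z) (K(z) = ((2 - 1*4)/z)/9 = ((2 - 4)/z)/9 = (-2/z)/9 = -2/(9*z))
(k - 14)*K(9) = (-102 - 14)*(-2/9/9) = -(-232)/(9*9) = -116*(-2/81) = 232/81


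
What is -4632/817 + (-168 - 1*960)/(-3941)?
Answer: -17333136/3219797 ≈ -5.3833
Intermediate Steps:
-4632/817 + (-168 - 1*960)/(-3941) = -4632*1/817 + (-168 - 960)*(-1/3941) = -4632/817 - 1128*(-1/3941) = -4632/817 + 1128/3941 = -17333136/3219797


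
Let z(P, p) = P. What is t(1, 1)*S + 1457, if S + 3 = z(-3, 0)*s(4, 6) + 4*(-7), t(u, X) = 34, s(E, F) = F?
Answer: -209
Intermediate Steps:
S = -49 (S = -3 + (-3*6 + 4*(-7)) = -3 + (-18 - 28) = -3 - 46 = -49)
t(1, 1)*S + 1457 = 34*(-49) + 1457 = -1666 + 1457 = -209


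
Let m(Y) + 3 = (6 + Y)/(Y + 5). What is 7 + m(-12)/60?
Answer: 195/28 ≈ 6.9643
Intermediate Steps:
m(Y) = -3 + (6 + Y)/(5 + Y) (m(Y) = -3 + (6 + Y)/(Y + 5) = -3 + (6 + Y)/(5 + Y))
7 + m(-12)/60 = 7 + ((-9 - 2*(-12))/(5 - 12))/60 = 7 + ((-9 + 24)/(-7))*(1/60) = 7 - 1/7*15*(1/60) = 7 - 15/7*1/60 = 7 - 1/28 = 195/28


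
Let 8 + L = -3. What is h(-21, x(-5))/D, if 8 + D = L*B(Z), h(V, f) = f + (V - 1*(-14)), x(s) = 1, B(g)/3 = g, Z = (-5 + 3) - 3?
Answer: -6/157 ≈ -0.038217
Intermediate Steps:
L = -11 (L = -8 - 3 = -11)
Z = -5 (Z = -2 - 3 = -5)
B(g) = 3*g
h(V, f) = 14 + V + f (h(V, f) = f + (V + 14) = f + (14 + V) = 14 + V + f)
D = 157 (D = -8 - 33*(-5) = -8 - 11*(-15) = -8 + 165 = 157)
h(-21, x(-5))/D = (14 - 21 + 1)/157 = -6*1/157 = -6/157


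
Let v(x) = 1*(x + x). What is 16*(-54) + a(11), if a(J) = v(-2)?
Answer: -868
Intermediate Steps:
v(x) = 2*x (v(x) = 1*(2*x) = 2*x)
a(J) = -4 (a(J) = 2*(-2) = -4)
16*(-54) + a(11) = 16*(-54) - 4 = -864 - 4 = -868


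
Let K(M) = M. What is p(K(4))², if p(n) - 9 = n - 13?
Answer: 0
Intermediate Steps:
p(n) = -4 + n (p(n) = 9 + (n - 13) = 9 + (-13 + n) = -4 + n)
p(K(4))² = (-4 + 4)² = 0² = 0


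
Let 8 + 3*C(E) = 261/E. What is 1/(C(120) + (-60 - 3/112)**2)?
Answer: 188160/677615591 ≈ 0.00027768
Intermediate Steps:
C(E) = -8/3 + 87/E (C(E) = -8/3 + (261/E)/3 = -8/3 + 87/E)
1/(C(120) + (-60 - 3/112)**2) = 1/((-8/3 + 87/120) + (-60 - 3/112)**2) = 1/((-8/3 + 87*(1/120)) + (-60 - 3*1/112)**2) = 1/((-8/3 + 29/40) + (-60 - 3/112)**2) = 1/(-233/120 + (-6723/112)**2) = 1/(-233/120 + 45198729/12544) = 1/(677615591/188160) = 188160/677615591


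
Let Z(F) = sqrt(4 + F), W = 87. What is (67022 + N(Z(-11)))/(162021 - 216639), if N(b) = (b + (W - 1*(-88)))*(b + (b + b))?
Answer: -67001/54618 - 175*I*sqrt(7)/18206 ≈ -1.2267 - 0.025432*I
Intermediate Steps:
N(b) = 3*b*(175 + b) (N(b) = (b + (87 - 1*(-88)))*(b + (b + b)) = (b + (87 + 88))*(b + 2*b) = (b + 175)*(3*b) = (175 + b)*(3*b) = 3*b*(175 + b))
(67022 + N(Z(-11)))/(162021 - 216639) = (67022 + 3*sqrt(4 - 11)*(175 + sqrt(4 - 11)))/(162021 - 216639) = (67022 + 3*sqrt(-7)*(175 + sqrt(-7)))/(-54618) = (67022 + 3*(I*sqrt(7))*(175 + I*sqrt(7)))*(-1/54618) = (67022 + 3*I*sqrt(7)*(175 + I*sqrt(7)))*(-1/54618) = -33511/27309 - I*sqrt(7)*(175 + I*sqrt(7))/18206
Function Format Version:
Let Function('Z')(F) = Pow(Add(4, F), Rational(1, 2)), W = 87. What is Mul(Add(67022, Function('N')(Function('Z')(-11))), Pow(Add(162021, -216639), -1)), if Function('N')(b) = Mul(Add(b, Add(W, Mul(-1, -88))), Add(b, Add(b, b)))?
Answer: Add(Rational(-67001, 54618), Mul(Rational(-175, 18206), I, Pow(7, Rational(1, 2)))) ≈ Add(-1.2267, Mul(-0.025432, I))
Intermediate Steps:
Function('N')(b) = Mul(3, b, Add(175, b)) (Function('N')(b) = Mul(Add(b, Add(87, Mul(-1, -88))), Add(b, Add(b, b))) = Mul(Add(b, Add(87, 88)), Add(b, Mul(2, b))) = Mul(Add(b, 175), Mul(3, b)) = Mul(Add(175, b), Mul(3, b)) = Mul(3, b, Add(175, b)))
Mul(Add(67022, Function('N')(Function('Z')(-11))), Pow(Add(162021, -216639), -1)) = Mul(Add(67022, Mul(3, Pow(Add(4, -11), Rational(1, 2)), Add(175, Pow(Add(4, -11), Rational(1, 2))))), Pow(Add(162021, -216639), -1)) = Mul(Add(67022, Mul(3, Pow(-7, Rational(1, 2)), Add(175, Pow(-7, Rational(1, 2))))), Pow(-54618, -1)) = Mul(Add(67022, Mul(3, Mul(I, Pow(7, Rational(1, 2))), Add(175, Mul(I, Pow(7, Rational(1, 2)))))), Rational(-1, 54618)) = Mul(Add(67022, Mul(3, I, Pow(7, Rational(1, 2)), Add(175, Mul(I, Pow(7, Rational(1, 2)))))), Rational(-1, 54618)) = Add(Rational(-33511, 27309), Mul(Rational(-1, 18206), I, Pow(7, Rational(1, 2)), Add(175, Mul(I, Pow(7, Rational(1, 2))))))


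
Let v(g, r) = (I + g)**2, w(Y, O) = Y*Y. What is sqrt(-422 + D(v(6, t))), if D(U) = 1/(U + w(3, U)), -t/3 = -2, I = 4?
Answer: I*sqrt(5013673)/109 ≈ 20.542*I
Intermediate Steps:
t = 6 (t = -3*(-2) = 6)
w(Y, O) = Y**2
v(g, r) = (4 + g)**2
D(U) = 1/(9 + U) (D(U) = 1/(U + 3**2) = 1/(U + 9) = 1/(9 + U))
sqrt(-422 + D(v(6, t))) = sqrt(-422 + 1/(9 + (4 + 6)**2)) = sqrt(-422 + 1/(9 + 10**2)) = sqrt(-422 + 1/(9 + 100)) = sqrt(-422 + 1/109) = sqrt(-45997/109) = I*sqrt(5013673)/109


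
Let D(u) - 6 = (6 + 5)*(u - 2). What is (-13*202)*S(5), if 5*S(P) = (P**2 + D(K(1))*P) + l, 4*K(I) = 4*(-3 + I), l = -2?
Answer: 438542/5 ≈ 87708.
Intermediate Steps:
K(I) = -3 + I (K(I) = (4*(-3 + I))/4 = (-12 + 4*I)/4 = -3 + I)
D(u) = -16 + 11*u (D(u) = 6 + (6 + 5)*(u - 2) = 6 + 11*(-2 + u) = 6 + (-22 + 11*u) = -16 + 11*u)
S(P) = -2/5 - 38*P/5 + P**2/5 (S(P) = ((P**2 + (-16 + 11*(-3 + 1))*P) - 2)/5 = ((P**2 + (-16 + 11*(-2))*P) - 2)/5 = ((P**2 + (-16 - 22)*P) - 2)/5 = ((P**2 - 38*P) - 2)/5 = (-2 + P**2 - 38*P)/5 = -2/5 - 38*P/5 + P**2/5)
(-13*202)*S(5) = (-13*202)*(-2/5 - 38/5*5 + (1/5)*5**2) = -2626*(-2/5 - 38 + (1/5)*25) = -2626*(-2/5 - 38 + 5) = -2626*(-167/5) = 438542/5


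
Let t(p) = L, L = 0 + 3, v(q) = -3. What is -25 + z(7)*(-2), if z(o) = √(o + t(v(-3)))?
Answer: -25 - 2*√10 ≈ -31.325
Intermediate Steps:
L = 3
t(p) = 3
z(o) = √(3 + o) (z(o) = √(o + 3) = √(3 + o))
-25 + z(7)*(-2) = -25 + √(3 + 7)*(-2) = -25 + √10*(-2) = -25 - 2*√10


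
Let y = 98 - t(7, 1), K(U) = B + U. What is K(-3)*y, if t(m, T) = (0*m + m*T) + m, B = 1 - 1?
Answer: -252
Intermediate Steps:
B = 0
t(m, T) = m + T*m (t(m, T) = (0 + T*m) + m = T*m + m = m + T*m)
K(U) = U (K(U) = 0 + U = U)
y = 84 (y = 98 - 7*(1 + 1) = 98 - 7*2 = 98 - 1*14 = 98 - 14 = 84)
K(-3)*y = -3*84 = -252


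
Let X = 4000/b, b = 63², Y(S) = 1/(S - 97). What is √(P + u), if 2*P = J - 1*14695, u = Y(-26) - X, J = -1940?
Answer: I*√222000860002/5166 ≈ 91.206*I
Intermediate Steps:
Y(S) = 1/(-97 + S)
b = 3969
X = 4000/3969 ≈ 1.0078
u = -165323/162729 (u = 1/(-97 - 26) - 1*4000/3969 = 1/(-123) - 4000/3969 = -1/123 - 4000/3969 = -165323/162729 ≈ -1.0159)
P = -16635/2 (P = (-1940 - 1*14695)/2 = (-1940 - 14695)/2 = (½)*(-16635) = -16635/2 ≈ -8317.5)
√(P + u) = √(-16635/2 - 165323/162729) = √(-2707327561/325458) = I*√222000860002/5166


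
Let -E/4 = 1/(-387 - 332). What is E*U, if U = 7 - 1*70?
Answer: -252/719 ≈ -0.35049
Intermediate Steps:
E = 4/719 (E = -4/(-387 - 332) = -4/(-719) = -4*(-1/719) = 4/719 ≈ 0.0055633)
U = -63 (U = 7 - 70 = -63)
E*U = (4/719)*(-63) = -252/719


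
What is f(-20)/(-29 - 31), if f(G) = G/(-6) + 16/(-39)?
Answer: -19/390 ≈ -0.048718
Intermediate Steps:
f(G) = -16/39 - G/6 (f(G) = G*(-1/6) + 16*(-1/39) = -G/6 - 16/39 = -16/39 - G/6)
f(-20)/(-29 - 31) = (-16/39 - 1/6*(-20))/(-29 - 31) = (-16/39 + 10/3)/(-60) = (38/13)*(-1/60) = -19/390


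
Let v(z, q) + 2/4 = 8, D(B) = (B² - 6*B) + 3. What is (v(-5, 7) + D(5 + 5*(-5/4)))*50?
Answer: 7825/8 ≈ 978.13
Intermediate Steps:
D(B) = 3 + B² - 6*B
v(z, q) = 15/2 (v(z, q) = -½ + 8 = 15/2)
(v(-5, 7) + D(5 + 5*(-5/4)))*50 = (15/2 + (3 + (5 + 5*(-5/4))² - 6*(5 + 5*(-5/4))))*50 = (15/2 + (3 + (5 - 25/4)² - 6*(5 - 25/4)))*50 = (15/2 + (3 + (-5/4)² - 6*(-5/4)))*50 = (15/2 + (3 + 25/16 + 15/2))*50 = (15/2 + 193/16)*50 = (313/16)*50 = 7825/8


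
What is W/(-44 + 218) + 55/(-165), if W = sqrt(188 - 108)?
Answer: -1/3 + 2*sqrt(5)/87 ≈ -0.28193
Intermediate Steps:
W = 4*sqrt(5) (W = sqrt(80) = 4*sqrt(5) ≈ 8.9443)
W/(-44 + 218) + 55/(-165) = (4*sqrt(5))/(-44 + 218) + 55/(-165) = (4*sqrt(5))/174 + 55*(-1/165) = (4*sqrt(5))*(1/174) - 1/3 = 2*sqrt(5)/87 - 1/3 = -1/3 + 2*sqrt(5)/87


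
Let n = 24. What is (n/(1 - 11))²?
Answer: 144/25 ≈ 5.7600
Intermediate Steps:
(n/(1 - 11))² = (24/(1 - 11))² = (24/(-10))² = (-⅒*24)² = (-12/5)² = 144/25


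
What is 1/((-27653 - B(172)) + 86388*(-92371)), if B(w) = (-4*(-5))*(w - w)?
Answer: -1/5425410685 ≈ -1.8432e-10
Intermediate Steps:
B(w) = 0 (B(w) = 20*0 = 0)
1/((-27653 - B(172)) + 86388*(-92371)) = 1/(((-27653 - 1*0) + 86388)*(-92371)) = -1/92371/((-27653 + 0) + 86388) = -1/92371/(-27653 + 86388) = -1/92371/58735 = (1/58735)*(-1/92371) = -1/5425410685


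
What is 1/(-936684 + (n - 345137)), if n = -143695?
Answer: -1/1425516 ≈ -7.0150e-7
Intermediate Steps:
1/(-936684 + (n - 345137)) = 1/(-936684 + (-143695 - 345137)) = 1/(-936684 - 488832) = 1/(-1425516) = -1/1425516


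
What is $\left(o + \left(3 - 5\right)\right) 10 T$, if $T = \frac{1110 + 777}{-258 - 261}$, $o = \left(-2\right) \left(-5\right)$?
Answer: $- \frac{50320}{173} \approx -290.87$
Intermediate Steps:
$o = 10$
$T = - \frac{629}{173}$ ($T = \frac{1887}{-519} = 1887 \left(- \frac{1}{519}\right) = - \frac{629}{173} \approx -3.6358$)
$\left(o + \left(3 - 5\right)\right) 10 T = \left(10 + \left(3 - 5\right)\right) 10 \left(- \frac{629}{173}\right) = \left(10 - 2\right) 10 \left(- \frac{629}{173}\right) = 8 \cdot 10 \left(- \frac{629}{173}\right) = 80 \left(- \frac{629}{173}\right) = - \frac{50320}{173}$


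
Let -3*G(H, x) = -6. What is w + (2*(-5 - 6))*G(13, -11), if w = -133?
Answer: -177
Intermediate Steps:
G(H, x) = 2 (G(H, x) = -1/3*(-6) = 2)
w + (2*(-5 - 6))*G(13, -11) = -133 + (2*(-5 - 6))*2 = -133 + (2*(-11))*2 = -133 - 22*2 = -133 - 44 = -177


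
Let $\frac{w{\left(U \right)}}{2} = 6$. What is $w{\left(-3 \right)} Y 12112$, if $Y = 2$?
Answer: $290688$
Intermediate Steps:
$w{\left(U \right)} = 12$ ($w{\left(U \right)} = 2 \cdot 6 = 12$)
$w{\left(-3 \right)} Y 12112 = 12 \cdot 2 \cdot 12112 = 24 \cdot 12112 = 290688$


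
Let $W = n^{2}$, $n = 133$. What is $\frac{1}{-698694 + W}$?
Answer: $- \frac{1}{681005} \approx -1.4684 \cdot 10^{-6}$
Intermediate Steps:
$W = 17689$ ($W = 133^{2} = 17689$)
$\frac{1}{-698694 + W} = \frac{1}{-698694 + 17689} = \frac{1}{-681005} = - \frac{1}{681005}$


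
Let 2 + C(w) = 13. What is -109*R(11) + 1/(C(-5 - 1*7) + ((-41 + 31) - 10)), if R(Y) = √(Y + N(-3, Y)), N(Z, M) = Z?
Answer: -⅑ - 218*√2 ≈ -308.41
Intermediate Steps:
C(w) = 11 (C(w) = -2 + 13 = 11)
R(Y) = √(-3 + Y) (R(Y) = √(Y - 3) = √(-3 + Y))
-109*R(11) + 1/(C(-5 - 1*7) + ((-41 + 31) - 10)) = -109*√(-3 + 11) + 1/(11 + ((-41 + 31) - 10)) = -218*√2 + 1/(11 + (-10 - 10)) = -218*√2 + 1/(11 - 20) = -218*√2 + 1/(-9) = -218*√2 - ⅑ = -⅑ - 218*√2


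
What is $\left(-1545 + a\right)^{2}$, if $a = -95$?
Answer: $2689600$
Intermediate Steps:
$\left(-1545 + a\right)^{2} = \left(-1545 - 95\right)^{2} = \left(-1640\right)^{2} = 2689600$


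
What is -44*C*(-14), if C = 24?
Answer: 14784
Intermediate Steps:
-44*C*(-14) = -44*24*(-14) = -1056*(-14) = 14784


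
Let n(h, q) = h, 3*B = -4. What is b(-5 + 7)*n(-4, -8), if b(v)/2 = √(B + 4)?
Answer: -16*√6/3 ≈ -13.064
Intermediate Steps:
B = -4/3 (B = (⅓)*(-4) = -4/3 ≈ -1.3333)
b(v) = 4*√6/3 (b(v) = 2*√(-4/3 + 4) = 2*√(8/3) = 2*(2*√6/3) = 4*√6/3)
b(-5 + 7)*n(-4, -8) = (4*√6/3)*(-4) = -16*√6/3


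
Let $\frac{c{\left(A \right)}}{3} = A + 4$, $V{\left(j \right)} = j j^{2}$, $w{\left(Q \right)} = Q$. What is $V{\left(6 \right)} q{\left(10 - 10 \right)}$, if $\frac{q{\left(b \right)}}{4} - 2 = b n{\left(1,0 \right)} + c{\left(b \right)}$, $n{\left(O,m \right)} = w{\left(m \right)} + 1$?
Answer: $12096$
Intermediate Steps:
$V{\left(j \right)} = j^{3}$
$n{\left(O,m \right)} = 1 + m$ ($n{\left(O,m \right)} = m + 1 = 1 + m$)
$c{\left(A \right)} = 12 + 3 A$ ($c{\left(A \right)} = 3 \left(A + 4\right) = 3 \left(4 + A\right) = 12 + 3 A$)
$q{\left(b \right)} = 56 + 16 b$ ($q{\left(b \right)} = 8 + 4 \left(b \left(1 + 0\right) + \left(12 + 3 b\right)\right) = 8 + 4 \left(b 1 + \left(12 + 3 b\right)\right) = 8 + 4 \left(b + \left(12 + 3 b\right)\right) = 8 + 4 \left(12 + 4 b\right) = 8 + \left(48 + 16 b\right) = 56 + 16 b$)
$V{\left(6 \right)} q{\left(10 - 10 \right)} = 6^{3} \left(56 + 16 \left(10 - 10\right)\right) = 216 \left(56 + 16 \left(10 - 10\right)\right) = 216 \left(56 + 16 \cdot 0\right) = 216 \left(56 + 0\right) = 216 \cdot 56 = 12096$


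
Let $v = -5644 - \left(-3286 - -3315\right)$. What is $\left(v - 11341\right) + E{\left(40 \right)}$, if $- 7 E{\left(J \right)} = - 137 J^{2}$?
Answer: $\frac{100102}{7} \approx 14300.0$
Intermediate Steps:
$E{\left(J \right)} = \frac{137 J^{2}}{7}$ ($E{\left(J \right)} = - \frac{\left(-137\right) J^{2}}{7} = \frac{137 J^{2}}{7}$)
$v = -5673$ ($v = -5644 - \left(-3286 + 3315\right) = -5644 - 29 = -5673$)
$\left(v - 11341\right) + E{\left(40 \right)} = \left(-5673 - 11341\right) + \frac{137 \cdot 40^{2}}{7} = -17014 + \frac{137}{7} \cdot 1600 = -17014 + \frac{219200}{7} = \frac{100102}{7}$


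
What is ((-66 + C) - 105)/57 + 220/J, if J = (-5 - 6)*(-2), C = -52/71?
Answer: 28277/4047 ≈ 6.9872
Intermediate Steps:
C = -52/71 (C = -52*1/71 = -52/71 ≈ -0.73239)
J = 22 (J = -11*(-2) = 22)
((-66 + C) - 105)/57 + 220/J = ((-66 - 52/71) - 105)/57 + 220/22 = (-4738/71 - 105)*(1/57) + 220*(1/22) = -12193/71*1/57 + 10 = -12193/4047 + 10 = 28277/4047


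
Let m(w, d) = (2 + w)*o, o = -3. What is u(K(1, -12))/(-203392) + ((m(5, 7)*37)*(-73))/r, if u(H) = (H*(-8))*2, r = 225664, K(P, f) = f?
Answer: 89791173/358580096 ≈ 0.25041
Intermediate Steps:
u(H) = -16*H (u(H) = -8*H*2 = -16*H)
m(w, d) = -6 - 3*w (m(w, d) = (2 + w)*(-3) = -6 - 3*w)
u(K(1, -12))/(-203392) + ((m(5, 7)*37)*(-73))/r = -16*(-12)/(-203392) + (((-6 - 3*5)*37)*(-73))/225664 = 192*(-1/203392) + (((-6 - 15)*37)*(-73))*(1/225664) = -3/3178 + (-21*37*(-73))*(1/225664) = -3/3178 - 777*(-73)*(1/225664) = -3/3178 + 56721*(1/225664) = -3/3178 + 56721/225664 = 89791173/358580096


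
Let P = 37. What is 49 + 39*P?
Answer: 1492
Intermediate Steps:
49 + 39*P = 49 + 39*37 = 49 + 1443 = 1492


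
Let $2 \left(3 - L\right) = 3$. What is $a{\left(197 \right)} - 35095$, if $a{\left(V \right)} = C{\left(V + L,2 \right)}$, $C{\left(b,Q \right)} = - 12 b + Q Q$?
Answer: $-37473$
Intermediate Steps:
$L = \frac{3}{2}$ ($L = 3 - \frac{3}{2} = \frac{3}{2} \approx 1.5$)
$C{\left(b,Q \right)} = Q^{2} - 12 b$ ($C{\left(b,Q \right)} = - 12 b + Q^{2} = Q^{2} - 12 b$)
$a{\left(V \right)} = -14 - 12 V$ ($a{\left(V \right)} = 2^{2} - 12 \left(V + \frac{3}{2}\right) = 4 - 12 \left(\frac{3}{2} + V\right) = 4 - \left(18 + 12 V\right) = -14 - 12 V$)
$a{\left(197 \right)} - 35095 = \left(-14 - 2364\right) - 35095 = -2378 - 35095 = -37473$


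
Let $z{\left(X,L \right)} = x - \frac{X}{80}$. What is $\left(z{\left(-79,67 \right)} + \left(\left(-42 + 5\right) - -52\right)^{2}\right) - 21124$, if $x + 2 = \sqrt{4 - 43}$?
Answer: $- \frac{1672001}{80} + i \sqrt{39} \approx -20900.0 + 6.245 i$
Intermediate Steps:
$x = -2 + i \sqrt{39}$ ($x = -2 + \sqrt{4 - 43} = -2 + \sqrt{-39} = -2 + i \sqrt{39} \approx -2.0 + 6.245 i$)
$z{\left(X,L \right)} = -2 - \frac{X}{80} + i \sqrt{39}$ ($z{\left(X,L \right)} = \left(-2 + i \sqrt{39}\right) - \frac{X}{80} = -2 - \frac{X}{80} + i \sqrt{39}$)
$\left(z{\left(-79,67 \right)} + \left(\left(-42 + 5\right) - -52\right)^{2}\right) - 21124 = \left(\left(-2 - - \frac{79}{80} + i \sqrt{39}\right) + \left(\left(-42 + 5\right) - -52\right)^{2}\right) - 21124 = \left(\left(-2 + \frac{79}{80} + i \sqrt{39}\right) + \left(-37 + 52\right)^{2}\right) - 21124 = \left(\left(- \frac{81}{80} + i \sqrt{39}\right) + 15^{2}\right) - 21124 = \left(\left(- \frac{81}{80} + i \sqrt{39}\right) + 225\right) - 21124 = \left(\frac{17919}{80} + i \sqrt{39}\right) - 21124 = - \frac{1672001}{80} + i \sqrt{39}$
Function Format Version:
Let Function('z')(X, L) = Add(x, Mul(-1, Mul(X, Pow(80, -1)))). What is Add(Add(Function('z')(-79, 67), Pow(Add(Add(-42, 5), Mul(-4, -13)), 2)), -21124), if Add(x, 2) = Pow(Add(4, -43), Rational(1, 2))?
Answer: Add(Rational(-1672001, 80), Mul(I, Pow(39, Rational(1, 2)))) ≈ Add(-20900., Mul(6.2450, I))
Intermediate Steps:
x = Add(-2, Mul(I, Pow(39, Rational(1, 2)))) (x = Add(-2, Pow(Add(4, -43), Rational(1, 2))) = Add(-2, Pow(-39, Rational(1, 2))) = Add(-2, Mul(I, Pow(39, Rational(1, 2)))) ≈ Add(-2.0000, Mul(6.2450, I)))
Function('z')(X, L) = Add(-2, Mul(Rational(-1, 80), X), Mul(I, Pow(39, Rational(1, 2)))) (Function('z')(X, L) = Add(Add(-2, Mul(I, Pow(39, Rational(1, 2)))), Mul(-1, Mul(X, Pow(80, -1)))) = Add(Add(-2, Mul(I, Pow(39, Rational(1, 2)))), Mul(-1, Mul(X, Rational(1, 80)))) = Add(Add(-2, Mul(I, Pow(39, Rational(1, 2)))), Mul(-1, Mul(Rational(1, 80), X))) = Add(Add(-2, Mul(I, Pow(39, Rational(1, 2)))), Mul(Rational(-1, 80), X)) = Add(-2, Mul(Rational(-1, 80), X), Mul(I, Pow(39, Rational(1, 2)))))
Add(Add(Function('z')(-79, 67), Pow(Add(Add(-42, 5), Mul(-4, -13)), 2)), -21124) = Add(Add(Add(-2, Mul(Rational(-1, 80), -79), Mul(I, Pow(39, Rational(1, 2)))), Pow(Add(Add(-42, 5), Mul(-4, -13)), 2)), -21124) = Add(Add(Add(-2, Rational(79, 80), Mul(I, Pow(39, Rational(1, 2)))), Pow(Add(-37, 52), 2)), -21124) = Add(Add(Add(Rational(-81, 80), Mul(I, Pow(39, Rational(1, 2)))), Pow(15, 2)), -21124) = Add(Add(Add(Rational(-81, 80), Mul(I, Pow(39, Rational(1, 2)))), 225), -21124) = Add(Add(Rational(17919, 80), Mul(I, Pow(39, Rational(1, 2)))), -21124) = Add(Rational(-1672001, 80), Mul(I, Pow(39, Rational(1, 2))))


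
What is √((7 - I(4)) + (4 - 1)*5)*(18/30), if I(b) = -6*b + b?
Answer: 3*√42/5 ≈ 3.8884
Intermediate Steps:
I(b) = -5*b
√((7 - I(4)) + (4 - 1)*5)*(18/30) = √((7 - (-5)*4) + (4 - 1)*5)*(18/30) = √((7 - 1*(-20)) + 3*5)*(18*(1/30)) = √((7 + 20) + 15)*(⅗) = √(27 + 15)*(⅗) = √42*(⅗) = 3*√42/5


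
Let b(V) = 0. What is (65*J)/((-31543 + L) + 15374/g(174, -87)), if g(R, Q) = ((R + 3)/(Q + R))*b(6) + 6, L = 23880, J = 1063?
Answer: -207285/15302 ≈ -13.546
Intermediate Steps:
g(R, Q) = 6 (g(R, Q) = ((R + 3)/(Q + R))*0 + 6 = ((3 + R)/(Q + R))*0 + 6 = 0 + 6 = 6)
(65*J)/((-31543 + L) + 15374/g(174, -87)) = (65*1063)/((-31543 + 23880) + 15374/6) = 69095/(-7663 + 15374*(⅙)) = 69095/(-7663 + 7687/3) = 69095/(-15302/3) = 69095*(-3/15302) = -207285/15302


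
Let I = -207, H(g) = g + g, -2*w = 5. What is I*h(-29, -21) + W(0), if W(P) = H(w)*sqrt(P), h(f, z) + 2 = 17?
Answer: -3105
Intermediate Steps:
w = -5/2 (w = -1/2*5 = -5/2 ≈ -2.5000)
h(f, z) = 15 (h(f, z) = -2 + 17 = 15)
H(g) = 2*g
W(P) = -5*sqrt(P) (W(P) = (2*(-5/2))*sqrt(P) = -5*sqrt(P))
I*h(-29, -21) + W(0) = -207*15 - 5*sqrt(0) = -3105 - 5*0 = -3105 + 0 = -3105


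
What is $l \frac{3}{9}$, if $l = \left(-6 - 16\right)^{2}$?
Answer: $\frac{484}{3} \approx 161.33$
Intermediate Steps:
$l = 484$ ($l = \left(-22\right)^{2} = 484$)
$l \frac{3}{9} = 484 \cdot \frac{3}{9} = 484 \cdot 3 \cdot \frac{1}{9} = 484 \cdot \frac{1}{3} = \frac{484}{3}$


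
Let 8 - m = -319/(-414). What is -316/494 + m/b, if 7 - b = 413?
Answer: -27296543/41516748 ≈ -0.65748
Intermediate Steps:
b = -406 (b = 7 - 1*413 = 7 - 413 = -406)
m = 2993/414 (m = 8 - (-319)/(-414) = 8 - (-319)*(-1)/414 = 8 - 1*319/414 = 8 - 319/414 = 2993/414 ≈ 7.2295)
-316/494 + m/b = -316/494 + (2993/414)/(-406) = -316*1/494 + (2993/414)*(-1/406) = -158/247 - 2993/168084 = -27296543/41516748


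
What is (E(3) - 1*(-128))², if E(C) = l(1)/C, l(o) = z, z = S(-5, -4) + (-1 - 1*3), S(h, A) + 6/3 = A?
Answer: 139876/9 ≈ 15542.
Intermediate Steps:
S(h, A) = -2 + A
z = -10 (z = (-2 - 4) + (-1 - 1*3) = -6 + (-1 - 3) = -6 - 4 = -10)
l(o) = -10
E(C) = -10/C
(E(3) - 1*(-128))² = (-10/3 - 1*(-128))² = (-10*⅓ + 128)² = (-10/3 + 128)² = (374/3)² = 139876/9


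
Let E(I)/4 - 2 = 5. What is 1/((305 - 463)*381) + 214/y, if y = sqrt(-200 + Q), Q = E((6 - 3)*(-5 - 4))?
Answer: -1/60198 - 107*I*sqrt(43)/43 ≈ -1.6612e-5 - 16.317*I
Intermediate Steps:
E(I) = 28 (E(I) = 8 + 4*5 = 8 + 20 = 28)
Q = 28
y = 2*I*sqrt(43) (y = sqrt(-200 + 28) = sqrt(-172) = 2*I*sqrt(43) ≈ 13.115*I)
1/((305 - 463)*381) + 214/y = 1/((305 - 463)*381) + 214/((2*I*sqrt(43))) = (1/381)/(-158) + 214*(-I*sqrt(43)/86) = -1/158*1/381 - 107*I*sqrt(43)/43 = -1/60198 - 107*I*sqrt(43)/43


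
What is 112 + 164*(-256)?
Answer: -41872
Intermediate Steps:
112 + 164*(-256) = 112 - 41984 = -41872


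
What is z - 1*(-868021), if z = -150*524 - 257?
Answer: 789164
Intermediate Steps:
z = -78857 (z = -78600 - 257 = -78857)
z - 1*(-868021) = -78857 - 1*(-868021) = -78857 + 868021 = 789164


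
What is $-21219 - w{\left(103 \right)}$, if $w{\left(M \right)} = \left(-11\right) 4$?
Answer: $-21175$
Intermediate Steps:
$w{\left(M \right)} = -44$
$-21219 - w{\left(103 \right)} = -21219 - -44 = -21219 + 44 = -21175$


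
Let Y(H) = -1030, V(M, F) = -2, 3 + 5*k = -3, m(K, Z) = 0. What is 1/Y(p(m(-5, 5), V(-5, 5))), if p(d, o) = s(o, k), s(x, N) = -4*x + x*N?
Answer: -1/1030 ≈ -0.00097087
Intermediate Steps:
k = -6/5 (k = -⅗ + (⅕)*(-3) = -⅗ - ⅗ = -6/5 ≈ -1.2000)
s(x, N) = -4*x + N*x
p(d, o) = -26*o/5 (p(d, o) = o*(-4 - 6/5) = o*(-26/5) = -26*o/5)
1/Y(p(m(-5, 5), V(-5, 5))) = 1/(-1030) = -1/1030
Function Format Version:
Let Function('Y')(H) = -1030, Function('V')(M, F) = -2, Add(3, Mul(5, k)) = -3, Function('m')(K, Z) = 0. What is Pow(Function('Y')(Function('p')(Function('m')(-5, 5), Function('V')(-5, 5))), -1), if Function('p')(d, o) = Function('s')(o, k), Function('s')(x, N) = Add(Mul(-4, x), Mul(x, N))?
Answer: Rational(-1, 1030) ≈ -0.00097087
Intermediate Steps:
k = Rational(-6, 5) (k = Add(Rational(-3, 5), Mul(Rational(1, 5), -3)) = Add(Rational(-3, 5), Rational(-3, 5)) = Rational(-6, 5) ≈ -1.2000)
Function('s')(x, N) = Add(Mul(-4, x), Mul(N, x))
Function('p')(d, o) = Mul(Rational(-26, 5), o) (Function('p')(d, o) = Mul(o, Add(-4, Rational(-6, 5))) = Mul(o, Rational(-26, 5)) = Mul(Rational(-26, 5), o))
Pow(Function('Y')(Function('p')(Function('m')(-5, 5), Function('V')(-5, 5))), -1) = Pow(-1030, -1) = Rational(-1, 1030)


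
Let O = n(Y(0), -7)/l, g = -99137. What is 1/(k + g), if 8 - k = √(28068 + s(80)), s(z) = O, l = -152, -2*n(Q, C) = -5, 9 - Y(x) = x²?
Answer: -30135216/2987265294197 + 4*√162120673/2987265294197 ≈ -1.0071e-5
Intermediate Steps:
Y(x) = 9 - x²
n(Q, C) = 5/2 (n(Q, C) = -½*(-5) = 5/2)
O = -5/304 (O = (5/2)/(-152) = (5/2)*(-1/152) = -5/304 ≈ -0.016447)
s(z) = -5/304
k = 8 - √162120673/76 (k = 8 - √(28068 - 5/304) = 8 - √(8532667/304) = 8 - √162120673/76 ≈ -159.53)
1/(k + g) = 1/((8 - √162120673/76) - 99137) = 1/(-99129 - √162120673/76)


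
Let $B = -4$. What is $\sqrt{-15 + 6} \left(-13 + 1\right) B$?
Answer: $144 i \approx 144.0 i$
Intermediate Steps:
$\sqrt{-15 + 6} \left(-13 + 1\right) B = \sqrt{-15 + 6} \left(-13 + 1\right) \left(-4\right) = \sqrt{-9} \left(\left(-12\right) \left(-4\right)\right) = 3 i 48 = 144 i$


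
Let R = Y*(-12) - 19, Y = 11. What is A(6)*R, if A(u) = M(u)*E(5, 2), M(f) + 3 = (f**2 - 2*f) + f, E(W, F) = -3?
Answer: 12231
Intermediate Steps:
M(f) = -3 + f**2 - f (M(f) = -3 + ((f**2 - 2*f) + f) = -3 + (f**2 - f) = -3 + f**2 - f)
A(u) = 9 - 3*u**2 + 3*u (A(u) = (-3 + u**2 - u)*(-3) = 9 - 3*u**2 + 3*u)
R = -151 (R = 11*(-12) - 19 = -132 - 19 = -151)
A(6)*R = (9 - 3*6**2 + 3*6)*(-151) = (9 - 3*36 + 18)*(-151) = (9 - 108 + 18)*(-151) = -81*(-151) = 12231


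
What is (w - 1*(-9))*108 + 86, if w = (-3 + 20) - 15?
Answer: 1274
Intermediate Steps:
w = 2 (w = 17 - 15 = 2)
(w - 1*(-9))*108 + 86 = (2 - 1*(-9))*108 + 86 = (2 + 9)*108 + 86 = 11*108 + 86 = 1188 + 86 = 1274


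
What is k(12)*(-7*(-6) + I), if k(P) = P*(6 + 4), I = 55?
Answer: 11640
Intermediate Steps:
k(P) = 10*P (k(P) = P*10 = 10*P)
k(12)*(-7*(-6) + I) = (10*12)*(-7*(-6) + 55) = 120*(42 + 55) = 120*97 = 11640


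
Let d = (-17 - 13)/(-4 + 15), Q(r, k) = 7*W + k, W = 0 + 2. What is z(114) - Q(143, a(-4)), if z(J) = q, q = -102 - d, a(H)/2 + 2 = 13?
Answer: -1488/11 ≈ -135.27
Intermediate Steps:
W = 2
a(H) = 22 (a(H) = -4 + 2*13 = -4 + 26 = 22)
Q(r, k) = 14 + k (Q(r, k) = 7*2 + k = 14 + k)
d = -30/11 ≈ -2.7273
q = -1092/11 (q = -102 - 1*(-30/11) = -102 + 30/11 = -1092/11 ≈ -99.273)
z(J) = -1092/11
z(114) - Q(143, a(-4)) = -1092/11 - (14 + 22) = -1092/11 - 1*36 = -1092/11 - 36 = -1488/11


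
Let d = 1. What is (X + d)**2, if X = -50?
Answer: 2401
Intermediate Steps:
(X + d)**2 = (-50 + 1)**2 = (-49)**2 = 2401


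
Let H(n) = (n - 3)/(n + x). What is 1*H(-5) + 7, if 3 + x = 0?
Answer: 8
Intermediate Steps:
x = -3 (x = -3 + 0 = -3)
H(n) = 1 (H(n) = (n - 3)/(n - 3) = (-3 + n)/(-3 + n) = 1)
1*H(-5) + 7 = 1*1 + 7 = 1 + 7 = 8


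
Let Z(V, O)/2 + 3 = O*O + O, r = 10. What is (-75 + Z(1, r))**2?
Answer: 19321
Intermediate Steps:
Z(V, O) = -6 + 2*O + 2*O**2 (Z(V, O) = -6 + 2*(O*O + O) = -6 + 2*(O**2 + O) = -6 + 2*(O + O**2) = -6 + (2*O + 2*O**2) = -6 + 2*O + 2*O**2)
(-75 + Z(1, r))**2 = (-75 + (-6 + 2*10 + 2*10**2))**2 = (-75 + (-6 + 20 + 2*100))**2 = (-75 + (-6 + 20 + 200))**2 = (-75 + 214)**2 = 139**2 = 19321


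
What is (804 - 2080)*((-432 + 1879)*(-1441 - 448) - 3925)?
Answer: 3492805008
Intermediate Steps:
(804 - 2080)*((-432 + 1879)*(-1441 - 448) - 3925) = -1276*(1447*(-1889) - 3925) = -1276*(-2733383 - 3925) = -1276*(-2737308) = 3492805008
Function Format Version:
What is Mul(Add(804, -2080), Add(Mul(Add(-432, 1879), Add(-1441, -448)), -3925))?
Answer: 3492805008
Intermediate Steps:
Mul(Add(804, -2080), Add(Mul(Add(-432, 1879), Add(-1441, -448)), -3925)) = Mul(-1276, Add(Mul(1447, -1889), -3925)) = Mul(-1276, Add(-2733383, -3925)) = Mul(-1276, -2737308) = 3492805008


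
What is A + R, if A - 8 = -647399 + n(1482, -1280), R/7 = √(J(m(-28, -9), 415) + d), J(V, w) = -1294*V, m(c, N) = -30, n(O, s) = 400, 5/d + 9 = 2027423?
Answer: -646991 + 7*√159566020223649790/2027414 ≈ -6.4561e+5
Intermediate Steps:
d = 5/2027414 (d = 5/(-9 + 2027423) = 5/2027414 ≈ 2.4662e-6)
R = 7*√159566020223649790/2027414 (R = 7*√(-1294*(-30) + 5/2027414) = 7*√(38820 + 5/2027414) = 7*√(78704211485/2027414) = 7*(√159566020223649790/2027414) = 7*√159566020223649790/2027414 ≈ 1379.2)
A = -646991 (A = 8 + (-647399 + 400) = 8 - 646999 = -646991)
A + R = -646991 + 7*√159566020223649790/2027414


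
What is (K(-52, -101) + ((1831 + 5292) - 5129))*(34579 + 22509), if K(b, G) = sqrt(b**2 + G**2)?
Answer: 113833472 + 57088*sqrt(12905) ≈ 1.2032e+8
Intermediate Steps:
K(b, G) = sqrt(G**2 + b**2)
(K(-52, -101) + ((1831 + 5292) - 5129))*(34579 + 22509) = (sqrt((-101)**2 + (-52)**2) + ((1831 + 5292) - 5129))*(34579 + 22509) = (sqrt(10201 + 2704) + (7123 - 5129))*57088 = (sqrt(12905) + 1994)*57088 = (1994 + sqrt(12905))*57088 = 113833472 + 57088*sqrt(12905)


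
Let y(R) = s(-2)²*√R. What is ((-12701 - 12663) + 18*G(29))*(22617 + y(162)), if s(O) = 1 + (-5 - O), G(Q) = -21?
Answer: -582206814 - 926712*√2 ≈ -5.8352e+8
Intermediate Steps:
s(O) = -4 - O
y(R) = 4*√R (y(R) = (-4 - 1*(-2))²*√R = (-4 + 2)²*√R = (-2)²*√R = 4*√R)
((-12701 - 12663) + 18*G(29))*(22617 + y(162)) = ((-12701 - 12663) + 18*(-21))*(22617 + 4*√162) = (-25364 - 378)*(22617 + 4*(9*√2)) = -25742*(22617 + 36*√2) = -582206814 - 926712*√2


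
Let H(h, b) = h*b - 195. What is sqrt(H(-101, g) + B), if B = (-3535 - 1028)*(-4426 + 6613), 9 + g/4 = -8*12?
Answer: 4*I*sqrt(621066) ≈ 3152.3*I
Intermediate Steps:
g = -420 (g = -36 + 4*(-8*12) = -36 + 4*(-96) = -36 - 384 = -420)
H(h, b) = -195 + b*h (H(h, b) = b*h - 195 = -195 + b*h)
B = -9979281 (B = -4563*2187 = -9979281)
sqrt(H(-101, g) + B) = sqrt((-195 - 420*(-101)) - 9979281) = sqrt((-195 + 42420) - 9979281) = sqrt(42225 - 9979281) = sqrt(-9937056) = 4*I*sqrt(621066)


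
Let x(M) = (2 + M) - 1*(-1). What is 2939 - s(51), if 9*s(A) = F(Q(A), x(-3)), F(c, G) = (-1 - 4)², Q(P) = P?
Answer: 26426/9 ≈ 2936.2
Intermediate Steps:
x(M) = 3 + M (x(M) = (2 + M) + 1 = 3 + M)
F(c, G) = 25 (F(c, G) = (-5)² = 25)
s(A) = 25/9 (s(A) = (⅑)*25 = 25/9)
2939 - s(51) = 2939 - 1*25/9 = 2939 - 25/9 = 26426/9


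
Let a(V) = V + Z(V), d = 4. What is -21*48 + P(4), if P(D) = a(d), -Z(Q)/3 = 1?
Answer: -1007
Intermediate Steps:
Z(Q) = -3 (Z(Q) = -3*1 = -3)
a(V) = -3 + V (a(V) = V - 3 = -3 + V)
P(D) = 1 (P(D) = -3 + 4 = 1)
-21*48 + P(4) = -21*48 + 1 = -1008 + 1 = -1007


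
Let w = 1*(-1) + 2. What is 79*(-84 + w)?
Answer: -6557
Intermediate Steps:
w = 1 (w = -1 + 2 = 1)
79*(-84 + w) = 79*(-84 + 1) = 79*(-83) = -6557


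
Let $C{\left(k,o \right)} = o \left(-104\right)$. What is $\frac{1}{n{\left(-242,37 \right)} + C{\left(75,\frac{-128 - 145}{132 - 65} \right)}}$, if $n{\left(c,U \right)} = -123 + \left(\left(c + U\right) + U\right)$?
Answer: $\frac{67}{8895} \approx 0.0075323$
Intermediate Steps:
$n{\left(c,U \right)} = -123 + c + 2 U$ ($n{\left(c,U \right)} = -123 + \left(\left(U + c\right) + U\right) = -123 + \left(c + 2 U\right) = -123 + c + 2 U$)
$C{\left(k,o \right)} = - 104 o$
$\frac{1}{n{\left(-242,37 \right)} + C{\left(75,\frac{-128 - 145}{132 - 65} \right)}} = \frac{1}{\left(-123 - 242 + 2 \cdot 37\right) - 104 \frac{-128 - 145}{132 - 65}} = \frac{1}{\left(-123 - 242 + 74\right) - 104 \left(- \frac{273}{67}\right)} = \frac{1}{-291 - 104 \left(\left(-273\right) \frac{1}{67}\right)} = \frac{1}{-291 - - \frac{28392}{67}} = \frac{1}{-291 + \frac{28392}{67}} = \frac{1}{\frac{8895}{67}} = \frac{67}{8895}$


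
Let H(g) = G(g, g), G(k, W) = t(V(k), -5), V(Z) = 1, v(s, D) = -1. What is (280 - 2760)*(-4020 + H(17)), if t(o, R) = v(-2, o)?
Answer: 9972080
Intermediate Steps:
t(o, R) = -1
G(k, W) = -1
H(g) = -1
(280 - 2760)*(-4020 + H(17)) = (280 - 2760)*(-4020 - 1) = -2480*(-4021) = 9972080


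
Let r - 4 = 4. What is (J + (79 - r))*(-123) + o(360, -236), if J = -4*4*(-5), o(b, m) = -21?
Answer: -18594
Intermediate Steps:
r = 8 (r = 4 + 4 = 8)
J = 80 (J = -16*(-5) = 80)
(J + (79 - r))*(-123) + o(360, -236) = (80 + (79 - 1*8))*(-123) - 21 = (80 + (79 - 8))*(-123) - 21 = (80 + 71)*(-123) - 21 = 151*(-123) - 21 = -18573 - 21 = -18594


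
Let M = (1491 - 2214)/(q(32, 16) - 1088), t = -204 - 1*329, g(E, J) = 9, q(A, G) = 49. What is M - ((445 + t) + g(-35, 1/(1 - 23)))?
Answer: 82804/1039 ≈ 79.696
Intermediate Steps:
t = -533 (t = -204 - 329 = -533)
M = 723/1039 (M = (1491 - 2214)/(49 - 1088) = -723/(-1039) = -723*(-1/1039) = 723/1039 ≈ 0.69586)
M - ((445 + t) + g(-35, 1/(1 - 23))) = 723/1039 - ((445 - 533) + 9) = 723/1039 - (-88 + 9) = 723/1039 - 1*(-79) = 723/1039 + 79 = 82804/1039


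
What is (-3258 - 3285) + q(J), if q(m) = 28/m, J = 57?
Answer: -372923/57 ≈ -6542.5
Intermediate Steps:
(-3258 - 3285) + q(J) = (-3258 - 3285) + 28/57 = -6543 + 28*(1/57) = -6543 + 28/57 = -372923/57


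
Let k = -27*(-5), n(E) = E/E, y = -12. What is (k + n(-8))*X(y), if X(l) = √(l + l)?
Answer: 272*I*√6 ≈ 666.26*I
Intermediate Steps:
n(E) = 1
X(l) = √2*√l (X(l) = √(2*l) = √2*√l)
k = 135
(k + n(-8))*X(y) = (135 + 1)*(√2*√(-12)) = 136*(√2*(2*I*√3)) = 136*(2*I*√6) = 272*I*√6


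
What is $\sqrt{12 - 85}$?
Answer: $i \sqrt{73} \approx 8.544 i$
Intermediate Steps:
$\sqrt{12 - 85} = \sqrt{-73} = i \sqrt{73}$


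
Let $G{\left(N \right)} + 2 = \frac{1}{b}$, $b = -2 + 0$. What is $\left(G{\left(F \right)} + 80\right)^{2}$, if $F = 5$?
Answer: $\frac{24025}{4} \approx 6006.3$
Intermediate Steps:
$b = -2$
$G{\left(N \right)} = - \frac{5}{2}$ ($G{\left(N \right)} = -2 + \frac{1}{-2} = -2 - \frac{1}{2} = - \frac{5}{2}$)
$\left(G{\left(F \right)} + 80\right)^{2} = \left(- \frac{5}{2} + 80\right)^{2} = \left(\frac{155}{2}\right)^{2} = \frac{24025}{4}$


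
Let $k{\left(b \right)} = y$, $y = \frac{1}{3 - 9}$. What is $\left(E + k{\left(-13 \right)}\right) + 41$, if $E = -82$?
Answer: $- \frac{247}{6} \approx -41.167$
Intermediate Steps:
$y = - \frac{1}{6}$ ($y = \frac{1}{-6} = - \frac{1}{6} \approx -0.16667$)
$k{\left(b \right)} = - \frac{1}{6}$
$\left(E + k{\left(-13 \right)}\right) + 41 = \left(-82 - \frac{1}{6}\right) + 41 = - \frac{493}{6} + 41 = - \frac{247}{6}$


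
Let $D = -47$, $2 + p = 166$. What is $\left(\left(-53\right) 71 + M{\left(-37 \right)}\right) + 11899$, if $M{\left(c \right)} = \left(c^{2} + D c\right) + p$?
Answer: $11408$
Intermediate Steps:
$p = 164$ ($p = -2 + 166 = 164$)
$M{\left(c \right)} = 164 + c^{2} - 47 c$ ($M{\left(c \right)} = \left(c^{2} - 47 c\right) + 164 = 164 + c^{2} - 47 c$)
$\left(\left(-53\right) 71 + M{\left(-37 \right)}\right) + 11899 = \left(\left(-53\right) 71 + \left(164 + \left(-37\right)^{2} - -1739\right)\right) + 11899 = \left(-3763 + \left(164 + 1369 + 1739\right)\right) + 11899 = \left(-3763 + 3272\right) + 11899 = -491 + 11899 = 11408$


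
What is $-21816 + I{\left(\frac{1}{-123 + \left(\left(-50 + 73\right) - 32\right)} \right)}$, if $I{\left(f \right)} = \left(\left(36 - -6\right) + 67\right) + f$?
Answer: $- \frac{2865325}{132} \approx -21707.0$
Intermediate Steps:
$I{\left(f \right)} = 109 + f$ ($I{\left(f \right)} = \left(\left(36 + 6\right) + 67\right) + f = \left(42 + 67\right) + f = 109 + f$)
$-21816 + I{\left(\frac{1}{-123 + \left(\left(-50 + 73\right) - 32\right)} \right)} = -21816 + \left(109 + \frac{1}{-123 + \left(\left(-50 + 73\right) - 32\right)}\right) = -21816 + \left(109 + \frac{1}{-123 + \left(23 - 32\right)}\right) = -21816 + \left(109 + \frac{1}{-123 - 9}\right) = -21816 + \left(109 + \frac{1}{-132}\right) = -21816 + \left(109 - \frac{1}{132}\right) = -21816 + \frac{14387}{132} = - \frac{2865325}{132}$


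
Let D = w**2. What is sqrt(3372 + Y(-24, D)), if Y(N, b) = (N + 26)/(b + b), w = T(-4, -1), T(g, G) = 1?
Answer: sqrt(3373) ≈ 58.078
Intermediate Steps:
w = 1
D = 1 (D = 1**2 = 1)
Y(N, b) = (26 + N)/(2*b) (Y(N, b) = (26 + N)/((2*b)) = (26 + N)*(1/(2*b)) = (26 + N)/(2*b))
sqrt(3372 + Y(-24, D)) = sqrt(3372 + (1/2)*(26 - 24)/1) = sqrt(3372 + (1/2)*1*2) = sqrt(3372 + 1) = sqrt(3373)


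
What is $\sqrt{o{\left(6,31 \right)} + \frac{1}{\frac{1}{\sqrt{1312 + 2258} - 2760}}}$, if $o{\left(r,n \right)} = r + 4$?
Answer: $\sqrt{-2750 + \sqrt{3570}} \approx 51.868 i$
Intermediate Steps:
$o{\left(r,n \right)} = 4 + r$
$\sqrt{o{\left(6,31 \right)} + \frac{1}{\frac{1}{\sqrt{1312 + 2258} - 2760}}} = \sqrt{\left(4 + 6\right) + \frac{1}{\frac{1}{\sqrt{1312 + 2258} - 2760}}} = \sqrt{10 + \frac{1}{\frac{1}{\sqrt{3570} - 2760}}} = \sqrt{10 + \frac{1}{\frac{1}{-2760 + \sqrt{3570}}}} = \sqrt{10 - \left(2760 - \sqrt{3570}\right)} = \sqrt{-2750 + \sqrt{3570}}$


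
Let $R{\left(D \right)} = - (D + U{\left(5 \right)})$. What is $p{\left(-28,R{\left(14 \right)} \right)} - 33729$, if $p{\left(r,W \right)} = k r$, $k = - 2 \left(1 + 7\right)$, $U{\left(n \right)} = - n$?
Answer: $-33281$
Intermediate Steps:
$R{\left(D \right)} = 5 - D$ ($R{\left(D \right)} = - (D - 5) = - (-5 + D) = 5 - D$)
$k = -16$ ($k = \left(-2\right) 8 = -16$)
$p{\left(r,W \right)} = - 16 r$
$p{\left(-28,R{\left(14 \right)} \right)} - 33729 = \left(-16\right) \left(-28\right) - 33729 = 448 - 33729 = -33281$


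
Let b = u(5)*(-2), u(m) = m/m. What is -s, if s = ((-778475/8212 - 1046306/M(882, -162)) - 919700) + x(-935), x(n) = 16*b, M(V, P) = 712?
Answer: 168336501190/182717 ≈ 9.2130e+5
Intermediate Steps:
u(m) = 1
b = -2 (b = 1*(-2) = -2)
x(n) = -32 (x(n) = 16*(-2) = -32)
s = -168336501190/182717 (s = ((-778475/8212 - 1046306/712) - 919700) - 32 = ((-778475*1/8212 - 1046306*1/712) - 919700) - 32 = ((-778475/8212 - 523153/356) - 919700) - 32 = (-285829346/182717 - 919700) - 32 = -168330654246/182717 - 32 = -168336501190/182717 ≈ -9.2130e+5)
-s = -1*(-168336501190/182717) = 168336501190/182717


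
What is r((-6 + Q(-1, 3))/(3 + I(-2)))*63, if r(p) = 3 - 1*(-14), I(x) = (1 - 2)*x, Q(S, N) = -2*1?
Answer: 1071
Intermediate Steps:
Q(S, N) = -2
I(x) = -x
r(p) = 17 (r(p) = 3 + 14 = 17)
r((-6 + Q(-1, 3))/(3 + I(-2)))*63 = 17*63 = 1071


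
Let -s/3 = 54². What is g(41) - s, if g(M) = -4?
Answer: 8744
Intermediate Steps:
s = -8748 (s = -3*54² = -3*2916 = -8748)
g(41) - s = -4 - 1*(-8748) = -4 + 8748 = 8744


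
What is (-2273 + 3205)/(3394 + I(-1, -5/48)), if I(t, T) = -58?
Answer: 233/834 ≈ 0.27938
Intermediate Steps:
(-2273 + 3205)/(3394 + I(-1, -5/48)) = (-2273 + 3205)/(3394 - 58) = 932/3336 = 932*(1/3336) = 233/834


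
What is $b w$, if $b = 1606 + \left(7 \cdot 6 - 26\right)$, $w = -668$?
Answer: $-1083496$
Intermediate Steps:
$b = 1622$ ($b = 1606 + \left(42 - 26\right) = 1606 + 16 = 1622$)
$b w = 1622 \left(-668\right) = -1083496$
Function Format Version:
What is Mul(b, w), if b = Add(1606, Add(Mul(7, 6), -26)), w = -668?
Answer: -1083496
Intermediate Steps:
b = 1622 (b = Add(1606, Add(42, -26)) = Add(1606, 16) = 1622)
Mul(b, w) = Mul(1622, -668) = -1083496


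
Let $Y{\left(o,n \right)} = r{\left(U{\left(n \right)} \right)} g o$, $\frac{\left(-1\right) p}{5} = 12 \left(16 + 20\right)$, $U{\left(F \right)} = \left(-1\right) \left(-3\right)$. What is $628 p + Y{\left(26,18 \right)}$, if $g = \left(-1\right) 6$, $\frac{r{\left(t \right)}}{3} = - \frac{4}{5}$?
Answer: $- \frac{6780528}{5} \approx -1.3561 \cdot 10^{6}$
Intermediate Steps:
$U{\left(F \right)} = 3$
$p = -2160$ ($p = - 5 \cdot 12 \left(16 + 20\right) = - 5 \cdot 12 \cdot 36 = \left(-5\right) 432 = -2160$)
$r{\left(t \right)} = - \frac{12}{5}$ ($r{\left(t \right)} = 3 \left(- \frac{4}{5}\right) = - \frac{12}{5}$)
$g = -6$
$Y{\left(o,n \right)} = \frac{72 o}{5}$ ($Y{\left(o,n \right)} = \left(- \frac{12}{5}\right) \left(-6\right) o = \frac{72 o}{5}$)
$628 p + Y{\left(26,18 \right)} = 628 \left(-2160\right) + \frac{72}{5} \cdot 26 = -1356480 + \frac{1872}{5} = - \frac{6780528}{5}$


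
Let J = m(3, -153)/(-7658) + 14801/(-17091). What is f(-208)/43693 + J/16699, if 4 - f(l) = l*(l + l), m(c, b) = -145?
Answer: -189112838911804387/95495996661593346 ≈ -1.9803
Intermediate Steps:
f(l) = 4 - 2*l² (f(l) = 4 - l*(l + l) = 4 - l*2*l = 4 - 2*l²)
J = -110867863/130882878 (J = -145/(-7658) + 14801/(-17091) = -145*(-1/7658) + 14801*(-1/17091) = 145/7658 - 14801/17091 = -110867863/130882878 ≈ -0.84708)
f(-208)/43693 + J/16699 = (4 - 2*(-208)²)/43693 - 110867863/130882878/16699 = (4 - 2*43264)*(1/43693) - 110867863/130882878*1/16699 = (4 - 86528)*(1/43693) - 110867863/2185613179722 = -86524*1/43693 - 110867863/2185613179722 = -86524/43693 - 110867863/2185613179722 = -189112838911804387/95495996661593346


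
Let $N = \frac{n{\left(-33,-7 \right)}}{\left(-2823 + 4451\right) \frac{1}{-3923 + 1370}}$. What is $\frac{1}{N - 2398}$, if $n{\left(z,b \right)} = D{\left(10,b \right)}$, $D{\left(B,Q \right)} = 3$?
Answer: $- \frac{44}{105719} \approx -0.0004162$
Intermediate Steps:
$n{\left(z,b \right)} = 3$
$N = - \frac{207}{44}$ ($N = \frac{3}{\left(-2823 + 4451\right) \frac{1}{-3923 + 1370}} = \frac{3}{1628 \frac{1}{-2553}} = \frac{3}{1628 \left(- \frac{1}{2553}\right)} = \frac{3}{- \frac{44}{69}} = 3 \left(- \frac{69}{44}\right) = - \frac{207}{44} \approx -4.7045$)
$\frac{1}{N - 2398} = \frac{1}{- \frac{207}{44} - 2398} = \frac{1}{- \frac{105719}{44}} = - \frac{44}{105719}$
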